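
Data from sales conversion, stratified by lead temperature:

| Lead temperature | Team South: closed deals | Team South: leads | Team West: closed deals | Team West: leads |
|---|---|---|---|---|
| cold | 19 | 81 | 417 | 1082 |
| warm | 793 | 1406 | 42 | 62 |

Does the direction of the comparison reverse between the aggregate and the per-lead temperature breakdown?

Yes

Cold: Team South 19/81 = 23.5%, Team West 417/1082 = 38.5% → Team West
Warm: Team South 793/1406 = 56.4%, Team West 42/62 = 67.7% → Team West
Overall: Team South 812/1487 = 54.6%, Team West 459/1144 = 40.1% → Team South
Team West wins each lead group but Team South wins overall — the comparison reverses. Team West's leads skew toward cold, which has a lower base rate.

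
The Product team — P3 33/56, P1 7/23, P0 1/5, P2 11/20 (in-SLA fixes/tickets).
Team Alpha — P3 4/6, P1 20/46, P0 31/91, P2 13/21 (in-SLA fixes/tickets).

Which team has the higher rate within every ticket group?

Team Alpha

P3: the Product team 33/56 = 58.9%, Team Alpha 4/6 = 66.7% → Team Alpha
P1: the Product team 7/23 = 30.4%, Team Alpha 20/46 = 43.5% → Team Alpha
P0: the Product team 1/5 = 20.0%, Team Alpha 31/91 = 34.1% → Team Alpha
P2: the Product team 11/20 = 55.0%, Team Alpha 13/21 = 61.9% → Team Alpha
Team Alpha has the higher rate in all 4 groups.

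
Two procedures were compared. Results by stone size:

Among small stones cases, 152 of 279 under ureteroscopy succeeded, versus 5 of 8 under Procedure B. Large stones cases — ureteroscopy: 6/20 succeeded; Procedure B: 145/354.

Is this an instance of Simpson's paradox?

Yes

Small stones: ureteroscopy 152/279 = 54.5%, Procedure B 5/8 = 62.5% → Procedure B
Large stones: ureteroscopy 6/20 = 30.0%, Procedure B 145/354 = 41.0% → Procedure B
Overall: ureteroscopy 158/299 = 52.8%, Procedure B 150/362 = 41.4% → ureteroscopy
Procedure B wins each stone group but ureteroscopy wins overall — the comparison reverses. Procedure B's cases skew toward large stones, which has a lower base rate.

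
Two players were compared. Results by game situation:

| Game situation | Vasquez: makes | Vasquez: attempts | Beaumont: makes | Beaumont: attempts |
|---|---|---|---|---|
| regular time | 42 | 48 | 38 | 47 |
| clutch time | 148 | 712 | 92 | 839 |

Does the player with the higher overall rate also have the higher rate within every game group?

Yes

Regular time: Vasquez 42/48 = 87.5%, Beaumont 38/47 = 80.9% → Vasquez
Clutch time: Vasquez 148/712 = 20.8%, Beaumont 92/839 = 11.0% → Vasquez
Overall: Vasquez 190/760 = 25.0%, Beaumont 130/886 = 14.7% → Vasquez
Vasquez wins overall and in every game group — no reversal.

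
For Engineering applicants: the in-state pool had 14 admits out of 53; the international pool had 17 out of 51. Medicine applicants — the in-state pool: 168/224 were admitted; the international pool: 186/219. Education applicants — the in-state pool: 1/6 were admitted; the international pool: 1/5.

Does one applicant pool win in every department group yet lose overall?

No

Engineering: the in-state pool 14/53 = 26.4%, the international pool 17/51 = 33.3% → the international pool
Medicine: the in-state pool 168/224 = 75.0%, the international pool 186/219 = 84.9% → the international pool
Education: the in-state pool 1/6 = 16.7%, the international pool 1/5 = 20.0% → the international pool
Overall: the in-state pool 183/283 = 64.7%, the international pool 204/275 = 74.2% → the international pool
The international pool wins overall and in every department group — no reversal.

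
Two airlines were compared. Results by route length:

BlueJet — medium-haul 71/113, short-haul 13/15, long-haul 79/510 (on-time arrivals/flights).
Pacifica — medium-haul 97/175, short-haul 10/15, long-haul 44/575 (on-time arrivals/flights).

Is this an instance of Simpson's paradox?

No

Medium-haul: BlueJet 71/113 = 62.8%, Pacifica 97/175 = 55.4% → BlueJet
Short-haul: BlueJet 13/15 = 86.7%, Pacifica 10/15 = 66.7% → BlueJet
Long-haul: BlueJet 79/510 = 15.5%, Pacifica 44/575 = 7.7% → BlueJet
Overall: BlueJet 163/638 = 25.5%, Pacifica 151/765 = 19.7% → BlueJet
BlueJet wins overall and in every route group — no reversal.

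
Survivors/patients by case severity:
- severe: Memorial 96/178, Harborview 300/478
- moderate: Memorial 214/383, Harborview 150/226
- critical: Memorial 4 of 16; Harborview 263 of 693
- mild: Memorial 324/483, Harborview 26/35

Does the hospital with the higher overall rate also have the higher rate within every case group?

Severe: Memorial 96/178 = 53.9%, Harborview 300/478 = 62.8% → Harborview
Moderate: Memorial 214/383 = 55.9%, Harborview 150/226 = 66.4% → Harborview
Critical: Memorial 4/16 = 25.0%, Harborview 263/693 = 38.0% → Harborview
Mild: Memorial 324/483 = 67.1%, Harborview 26/35 = 74.3% → Harborview
Overall: Memorial 638/1060 = 60.2%, Harborview 739/1432 = 51.6% → Memorial
Harborview wins each case group but Memorial wins overall — the comparison reverses. Harborview's patients skew toward critical, which has a lower base rate.

No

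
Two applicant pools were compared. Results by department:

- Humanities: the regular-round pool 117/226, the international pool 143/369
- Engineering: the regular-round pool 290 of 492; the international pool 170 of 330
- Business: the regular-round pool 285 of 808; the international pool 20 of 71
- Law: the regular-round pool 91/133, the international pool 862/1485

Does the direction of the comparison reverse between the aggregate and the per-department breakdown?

Humanities: the regular-round pool 117/226 = 51.8%, the international pool 143/369 = 38.8% → the regular-round pool
Engineering: the regular-round pool 290/492 = 58.9%, the international pool 170/330 = 51.5% → the regular-round pool
Business: the regular-round pool 285/808 = 35.3%, the international pool 20/71 = 28.2% → the regular-round pool
Law: the regular-round pool 91/133 = 68.4%, the international pool 862/1485 = 58.0% → the regular-round pool
Overall: the regular-round pool 783/1659 = 47.2%, the international pool 1195/2255 = 53.0% → the international pool
The regular-round pool wins each department group but the international pool wins overall — the comparison reverses. The regular-round pool's applicants skew toward Business, which has a lower base rate.

Yes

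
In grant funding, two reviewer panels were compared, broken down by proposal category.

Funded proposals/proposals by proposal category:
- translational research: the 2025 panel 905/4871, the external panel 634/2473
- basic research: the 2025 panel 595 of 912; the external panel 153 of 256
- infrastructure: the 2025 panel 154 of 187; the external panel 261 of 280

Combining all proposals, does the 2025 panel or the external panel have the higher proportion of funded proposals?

the external panel

Translational research: the 2025 panel 905/4871 = 18.6%, the external panel 634/2473 = 25.6% → the external panel
Basic research: the 2025 panel 595/912 = 65.2%, the external panel 153/256 = 59.8% → the 2025 panel
Infrastructure: the 2025 panel 154/187 = 82.4%, the external panel 261/280 = 93.2% → the external panel
Overall: the 2025 panel 1654/5970 = 27.7%, the external panel 1048/3009 = 34.8% → the external panel
(Neither sweeps every proposal group, but the external panel has the higher pooled rate.)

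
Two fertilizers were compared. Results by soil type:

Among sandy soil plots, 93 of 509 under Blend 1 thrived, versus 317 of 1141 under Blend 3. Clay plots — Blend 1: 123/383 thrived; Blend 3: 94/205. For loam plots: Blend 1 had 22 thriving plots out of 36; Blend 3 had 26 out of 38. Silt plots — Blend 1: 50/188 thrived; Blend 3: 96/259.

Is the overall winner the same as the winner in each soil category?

Sandy soil: Blend 1 93/509 = 18.3%, Blend 3 317/1141 = 27.8% → Blend 3
Clay: Blend 1 123/383 = 32.1%, Blend 3 94/205 = 45.9% → Blend 3
Loam: Blend 1 22/36 = 61.1%, Blend 3 26/38 = 68.4% → Blend 3
Silt: Blend 1 50/188 = 26.6%, Blend 3 96/259 = 37.1% → Blend 3
Overall: Blend 1 288/1116 = 25.8%, Blend 3 533/1643 = 32.4% → Blend 3
Blend 3 wins overall and in every soil group — no reversal.

Yes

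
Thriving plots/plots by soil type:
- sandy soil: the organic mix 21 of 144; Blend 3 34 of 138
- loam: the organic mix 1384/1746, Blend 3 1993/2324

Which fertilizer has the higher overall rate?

Sandy soil: the organic mix 21/144 = 14.6%, Blend 3 34/138 = 24.6% → Blend 3
Loam: the organic mix 1384/1746 = 79.3%, Blend 3 1993/2324 = 85.8% → Blend 3
Overall: the organic mix 1405/1890 = 74.3%, Blend 3 2027/2462 = 82.3% → Blend 3

Blend 3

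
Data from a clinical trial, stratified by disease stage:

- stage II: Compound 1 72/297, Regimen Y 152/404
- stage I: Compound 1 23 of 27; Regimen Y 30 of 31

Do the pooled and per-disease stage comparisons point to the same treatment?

Yes

Stage II: Compound 1 72/297 = 24.2%, Regimen Y 152/404 = 37.6% → Regimen Y
Stage I: Compound 1 23/27 = 85.2%, Regimen Y 30/31 = 96.8% → Regimen Y
Overall: Compound 1 95/324 = 29.3%, Regimen Y 182/435 = 41.8% → Regimen Y
Regimen Y wins overall and in every disease group — no reversal.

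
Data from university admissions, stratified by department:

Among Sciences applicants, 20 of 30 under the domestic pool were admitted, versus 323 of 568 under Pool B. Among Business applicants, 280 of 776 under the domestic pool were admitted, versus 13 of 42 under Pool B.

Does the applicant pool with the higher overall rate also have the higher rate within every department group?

Sciences: the domestic pool 20/30 = 66.7%, Pool B 323/568 = 56.9% → the domestic pool
Business: the domestic pool 280/776 = 36.1%, Pool B 13/42 = 31.0% → the domestic pool
Overall: the domestic pool 300/806 = 37.2%, Pool B 336/610 = 55.1% → Pool B
The domestic pool wins each department group but Pool B wins overall — the comparison reverses. The domestic pool's applicants skew toward Business, which has a lower base rate.

No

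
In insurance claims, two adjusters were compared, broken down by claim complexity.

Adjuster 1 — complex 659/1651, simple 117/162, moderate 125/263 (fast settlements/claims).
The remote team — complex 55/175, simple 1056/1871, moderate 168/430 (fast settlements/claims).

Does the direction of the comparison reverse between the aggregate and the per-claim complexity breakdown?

Complex: Adjuster 1 659/1651 = 39.9%, the remote team 55/175 = 31.4% → Adjuster 1
Simple: Adjuster 1 117/162 = 72.2%, the remote team 1056/1871 = 56.4% → Adjuster 1
Moderate: Adjuster 1 125/263 = 47.5%, the remote team 168/430 = 39.1% → Adjuster 1
Overall: Adjuster 1 901/2076 = 43.4%, the remote team 1279/2476 = 51.7% → the remote team
Adjuster 1 wins each claim group but the remote team wins overall — the comparison reverses. Adjuster 1's claims skew toward complex, which has a lower base rate.

Yes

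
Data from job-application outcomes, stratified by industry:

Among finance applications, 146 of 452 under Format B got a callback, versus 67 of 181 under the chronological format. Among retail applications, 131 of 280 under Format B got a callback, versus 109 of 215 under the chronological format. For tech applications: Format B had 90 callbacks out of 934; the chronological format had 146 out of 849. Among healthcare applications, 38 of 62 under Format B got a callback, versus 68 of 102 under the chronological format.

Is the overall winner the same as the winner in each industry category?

Yes

Finance: Format B 146/452 = 32.3%, the chronological format 67/181 = 37.0% → the chronological format
Retail: Format B 131/280 = 46.8%, the chronological format 109/215 = 50.7% → the chronological format
Tech: Format B 90/934 = 9.6%, the chronological format 146/849 = 17.2% → the chronological format
Healthcare: Format B 38/62 = 61.3%, the chronological format 68/102 = 66.7% → the chronological format
Overall: Format B 405/1728 = 23.4%, the chronological format 390/1347 = 29.0% → the chronological format
The chronological format wins overall and in every industry group — no reversal.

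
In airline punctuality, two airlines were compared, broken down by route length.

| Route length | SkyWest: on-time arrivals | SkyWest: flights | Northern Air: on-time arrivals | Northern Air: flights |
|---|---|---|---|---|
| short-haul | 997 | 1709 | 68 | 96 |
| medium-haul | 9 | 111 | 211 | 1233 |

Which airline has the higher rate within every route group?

Northern Air

Short-haul: SkyWest 997/1709 = 58.3%, Northern Air 68/96 = 70.8% → Northern Air
Medium-haul: SkyWest 9/111 = 8.1%, Northern Air 211/1233 = 17.1% → Northern Air
Northern Air has the higher rate in both groups.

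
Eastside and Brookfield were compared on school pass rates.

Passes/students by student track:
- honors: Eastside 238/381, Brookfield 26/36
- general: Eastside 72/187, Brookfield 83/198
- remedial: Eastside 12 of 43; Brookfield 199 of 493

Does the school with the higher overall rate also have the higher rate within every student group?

No

Honors: Eastside 238/381 = 62.5%, Brookfield 26/36 = 72.2% → Brookfield
General: Eastside 72/187 = 38.5%, Brookfield 83/198 = 41.9% → Brookfield
Remedial: Eastside 12/43 = 27.9%, Brookfield 199/493 = 40.4% → Brookfield
Overall: Eastside 322/611 = 52.7%, Brookfield 308/727 = 42.4% → Eastside
Brookfield wins each student group but Eastside wins overall — the comparison reverses. Brookfield's students skew toward remedial, which has a lower base rate.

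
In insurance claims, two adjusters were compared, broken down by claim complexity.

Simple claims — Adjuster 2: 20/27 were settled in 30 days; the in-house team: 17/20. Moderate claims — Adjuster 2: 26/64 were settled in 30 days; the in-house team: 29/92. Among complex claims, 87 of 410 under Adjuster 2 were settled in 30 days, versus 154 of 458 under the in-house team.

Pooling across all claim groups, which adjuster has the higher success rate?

Simple: Adjuster 2 20/27 = 74.1%, the in-house team 17/20 = 85.0% → the in-house team
Moderate: Adjuster 2 26/64 = 40.6%, the in-house team 29/92 = 31.5% → Adjuster 2
Complex: Adjuster 2 87/410 = 21.2%, the in-house team 154/458 = 33.6% → the in-house team
Overall: Adjuster 2 133/501 = 26.5%, the in-house team 200/570 = 35.1% → the in-house team
(Neither sweeps every claim group, but the in-house team has the higher pooled rate.)

the in-house team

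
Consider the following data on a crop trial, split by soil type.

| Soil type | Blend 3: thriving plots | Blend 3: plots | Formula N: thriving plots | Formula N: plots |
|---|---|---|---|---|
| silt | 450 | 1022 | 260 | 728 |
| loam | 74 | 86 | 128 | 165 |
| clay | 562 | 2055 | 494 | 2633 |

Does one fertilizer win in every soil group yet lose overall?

Silt: Blend 3 450/1022 = 44.0%, Formula N 260/728 = 35.7% → Blend 3
Loam: Blend 3 74/86 = 86.0%, Formula N 128/165 = 77.6% → Blend 3
Clay: Blend 3 562/2055 = 27.3%, Formula N 494/2633 = 18.8% → Blend 3
Overall: Blend 3 1086/3163 = 34.3%, Formula N 882/3526 = 25.0% → Blend 3
Blend 3 wins overall and in every soil group — no reversal.

No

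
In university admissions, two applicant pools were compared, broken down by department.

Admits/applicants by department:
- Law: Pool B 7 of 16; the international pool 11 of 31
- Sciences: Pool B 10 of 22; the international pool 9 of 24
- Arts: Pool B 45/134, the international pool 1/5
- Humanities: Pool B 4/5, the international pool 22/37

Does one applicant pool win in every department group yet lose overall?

Law: Pool B 7/16 = 43.8%, the international pool 11/31 = 35.5% → Pool B
Sciences: Pool B 10/22 = 45.5%, the international pool 9/24 = 37.5% → Pool B
Arts: Pool B 45/134 = 33.6%, the international pool 1/5 = 20.0% → Pool B
Humanities: Pool B 4/5 = 80.0%, the international pool 22/37 = 59.5% → Pool B
Overall: Pool B 66/177 = 37.3%, the international pool 43/97 = 44.3% → the international pool
Pool B wins each department group but the international pool wins overall — the comparison reverses. Pool B's applicants skew toward Arts, which has a lower base rate.

Yes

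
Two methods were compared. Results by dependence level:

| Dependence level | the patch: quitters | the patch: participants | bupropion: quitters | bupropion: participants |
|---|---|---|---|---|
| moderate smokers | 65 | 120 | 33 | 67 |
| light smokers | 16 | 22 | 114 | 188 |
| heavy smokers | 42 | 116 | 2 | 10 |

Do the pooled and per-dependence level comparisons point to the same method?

Moderate smokers: the patch 65/120 = 54.2%, bupropion 33/67 = 49.3% → the patch
Light smokers: the patch 16/22 = 72.7%, bupropion 114/188 = 60.6% → the patch
Heavy smokers: the patch 42/116 = 36.2%, bupropion 2/10 = 20.0% → the patch
Overall: the patch 123/258 = 47.7%, bupropion 149/265 = 56.2% → bupropion
The patch wins each dependence group but bupropion wins overall — the comparison reverses. The patch's participants skew toward heavy smokers, which has a lower base rate.

No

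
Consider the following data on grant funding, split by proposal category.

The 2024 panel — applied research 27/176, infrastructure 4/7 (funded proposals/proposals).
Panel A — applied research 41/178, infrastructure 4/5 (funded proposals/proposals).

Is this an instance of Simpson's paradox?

Applied research: the 2024 panel 27/176 = 15.3%, Panel A 41/178 = 23.0% → Panel A
Infrastructure: the 2024 panel 4/7 = 57.1%, Panel A 4/5 = 80.0% → Panel A
Overall: the 2024 panel 31/183 = 16.9%, Panel A 45/183 = 24.6% → Panel A
Panel A wins overall and in every proposal group — no reversal.

No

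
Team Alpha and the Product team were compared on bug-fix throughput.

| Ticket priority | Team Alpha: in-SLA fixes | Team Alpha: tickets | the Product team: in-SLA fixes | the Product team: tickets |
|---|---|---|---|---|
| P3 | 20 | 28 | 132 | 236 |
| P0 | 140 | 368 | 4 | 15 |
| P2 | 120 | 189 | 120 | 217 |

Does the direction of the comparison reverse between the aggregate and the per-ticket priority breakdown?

Yes

P3: Team Alpha 20/28 = 71.4%, the Product team 132/236 = 55.9% → Team Alpha
P0: Team Alpha 140/368 = 38.0%, the Product team 4/15 = 26.7% → Team Alpha
P2: Team Alpha 120/189 = 63.5%, the Product team 120/217 = 55.3% → Team Alpha
Overall: Team Alpha 280/585 = 47.9%, the Product team 256/468 = 54.7% → the Product team
Team Alpha wins each ticket group but the Product team wins overall — the comparison reverses. Team Alpha's tickets skew toward P0, which has a lower base rate.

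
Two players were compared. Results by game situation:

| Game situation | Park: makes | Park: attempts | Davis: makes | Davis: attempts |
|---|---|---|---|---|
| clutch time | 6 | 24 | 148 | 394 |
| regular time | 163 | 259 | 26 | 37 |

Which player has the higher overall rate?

Park

Clutch time: Park 6/24 = 25.0%, Davis 148/394 = 37.6% → Davis
Regular time: Park 163/259 = 62.9%, Davis 26/37 = 70.3% → Davis
Overall: Park 169/283 = 59.7%, Davis 174/431 = 40.4% → Park
(Davis wins every game group but Park wins overall — Davis's attempts skew toward the low-rate clutch time group.)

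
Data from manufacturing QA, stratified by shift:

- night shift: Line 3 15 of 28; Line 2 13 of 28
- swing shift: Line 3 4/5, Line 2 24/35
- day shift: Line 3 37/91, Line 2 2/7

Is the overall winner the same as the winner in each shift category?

No

Night shift: Line 3 15/28 = 53.6%, Line 2 13/28 = 46.4% → Line 3
Swing shift: Line 3 4/5 = 80.0%, Line 2 24/35 = 68.6% → Line 3
Day shift: Line 3 37/91 = 40.7%, Line 2 2/7 = 28.6% → Line 3
Overall: Line 3 56/124 = 45.2%, Line 2 39/70 = 55.7% → Line 2
Line 3 wins each shift group but Line 2 wins overall — the comparison reverses. Line 3's units skew toward day shift, which has a lower base rate.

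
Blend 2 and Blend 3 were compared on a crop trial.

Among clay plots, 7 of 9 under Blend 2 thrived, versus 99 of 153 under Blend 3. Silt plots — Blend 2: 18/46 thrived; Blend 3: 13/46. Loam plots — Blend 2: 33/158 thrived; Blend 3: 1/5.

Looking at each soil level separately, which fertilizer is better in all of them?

Clay: Blend 2 7/9 = 77.8%, Blend 3 99/153 = 64.7% → Blend 2
Silt: Blend 2 18/46 = 39.1%, Blend 3 13/46 = 28.3% → Blend 2
Loam: Blend 2 33/158 = 20.9%, Blend 3 1/5 = 20.0% → Blend 2
Blend 2 has the higher rate in all 3 groups.

Blend 2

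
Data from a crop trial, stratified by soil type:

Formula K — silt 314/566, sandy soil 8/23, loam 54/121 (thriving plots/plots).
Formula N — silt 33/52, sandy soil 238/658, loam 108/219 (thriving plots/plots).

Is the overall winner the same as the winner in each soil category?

Silt: Formula K 314/566 = 55.5%, Formula N 33/52 = 63.5% → Formula N
Sandy soil: Formula K 8/23 = 34.8%, Formula N 238/658 = 36.2% → Formula N
Loam: Formula K 54/121 = 44.6%, Formula N 108/219 = 49.3% → Formula N
Overall: Formula K 376/710 = 53.0%, Formula N 379/929 = 40.8% → Formula K
Formula N wins each soil group but Formula K wins overall — the comparison reverses. Formula N's plots skew toward sandy soil, which has a lower base rate.

No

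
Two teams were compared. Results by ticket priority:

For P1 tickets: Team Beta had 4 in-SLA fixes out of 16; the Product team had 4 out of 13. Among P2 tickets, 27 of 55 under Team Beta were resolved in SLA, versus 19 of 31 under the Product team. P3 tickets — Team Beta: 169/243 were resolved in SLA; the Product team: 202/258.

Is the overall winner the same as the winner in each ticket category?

Yes

P1: Team Beta 4/16 = 25.0%, the Product team 4/13 = 30.8% → the Product team
P2: Team Beta 27/55 = 49.1%, the Product team 19/31 = 61.3% → the Product team
P3: Team Beta 169/243 = 69.5%, the Product team 202/258 = 78.3% → the Product team
Overall: Team Beta 200/314 = 63.7%, the Product team 225/302 = 74.5% → the Product team
The Product team wins overall and in every ticket group — no reversal.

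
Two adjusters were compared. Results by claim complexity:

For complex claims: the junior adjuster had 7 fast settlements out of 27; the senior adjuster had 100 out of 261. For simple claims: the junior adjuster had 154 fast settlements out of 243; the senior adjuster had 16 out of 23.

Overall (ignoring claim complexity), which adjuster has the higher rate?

the junior adjuster

Complex: the junior adjuster 7/27 = 25.9%, the senior adjuster 100/261 = 38.3% → the senior adjuster
Simple: the junior adjuster 154/243 = 63.4%, the senior adjuster 16/23 = 69.6% → the senior adjuster
Overall: the junior adjuster 161/270 = 59.6%, the senior adjuster 116/284 = 40.8% → the junior adjuster
(The senior adjuster wins every claim group but the junior adjuster wins overall — the senior adjuster's claims skew toward the low-rate complex group.)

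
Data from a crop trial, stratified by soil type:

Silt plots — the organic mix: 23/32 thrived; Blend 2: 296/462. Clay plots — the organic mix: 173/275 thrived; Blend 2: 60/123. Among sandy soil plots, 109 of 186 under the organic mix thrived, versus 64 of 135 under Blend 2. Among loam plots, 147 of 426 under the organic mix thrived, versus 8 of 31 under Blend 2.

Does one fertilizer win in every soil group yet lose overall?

Yes

Silt: the organic mix 23/32 = 71.9%, Blend 2 296/462 = 64.1% → the organic mix
Clay: the organic mix 173/275 = 62.9%, Blend 2 60/123 = 48.8% → the organic mix
Sandy soil: the organic mix 109/186 = 58.6%, Blend 2 64/135 = 47.4% → the organic mix
Loam: the organic mix 147/426 = 34.5%, Blend 2 8/31 = 25.8% → the organic mix
Overall: the organic mix 452/919 = 49.2%, Blend 2 428/751 = 57.0% → Blend 2
The organic mix wins each soil group but Blend 2 wins overall — the comparison reverses. The organic mix's plots skew toward loam, which has a lower base rate.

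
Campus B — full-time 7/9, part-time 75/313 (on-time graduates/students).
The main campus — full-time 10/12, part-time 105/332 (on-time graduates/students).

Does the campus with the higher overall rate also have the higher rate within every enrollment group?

Full-time: Campus B 7/9 = 77.8%, the main campus 10/12 = 83.3% → the main campus
Part-time: Campus B 75/313 = 24.0%, the main campus 105/332 = 31.6% → the main campus
Overall: Campus B 82/322 = 25.5%, the main campus 115/344 = 33.4% → the main campus
The main campus wins overall and in every enrollment group — no reversal.

Yes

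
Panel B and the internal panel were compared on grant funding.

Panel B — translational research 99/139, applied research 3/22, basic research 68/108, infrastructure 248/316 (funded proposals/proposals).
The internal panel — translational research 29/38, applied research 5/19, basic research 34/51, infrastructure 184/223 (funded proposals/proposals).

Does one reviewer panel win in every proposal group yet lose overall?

No

Translational research: Panel B 99/139 = 71.2%, the internal panel 29/38 = 76.3% → the internal panel
Applied research: Panel B 3/22 = 13.6%, the internal panel 5/19 = 26.3% → the internal panel
Basic research: Panel B 68/108 = 63.0%, the internal panel 34/51 = 66.7% → the internal panel
Infrastructure: Panel B 248/316 = 78.5%, the internal panel 184/223 = 82.5% → the internal panel
Overall: Panel B 418/585 = 71.5%, the internal panel 252/331 = 76.1% → the internal panel
The internal panel wins overall and in every proposal group — no reversal.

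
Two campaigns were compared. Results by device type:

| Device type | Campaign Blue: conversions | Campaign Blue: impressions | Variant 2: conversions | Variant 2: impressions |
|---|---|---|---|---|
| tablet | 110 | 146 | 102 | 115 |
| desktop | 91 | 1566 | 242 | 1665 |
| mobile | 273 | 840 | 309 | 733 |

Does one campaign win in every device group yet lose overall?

No

Tablet: Campaign Blue 110/146 = 75.3%, Variant 2 102/115 = 88.7% → Variant 2
Desktop: Campaign Blue 91/1566 = 5.8%, Variant 2 242/1665 = 14.5% → Variant 2
Mobile: Campaign Blue 273/840 = 32.5%, Variant 2 309/733 = 42.2% → Variant 2
Overall: Campaign Blue 474/2552 = 18.6%, Variant 2 653/2513 = 26.0% → Variant 2
Variant 2 wins overall and in every device group — no reversal.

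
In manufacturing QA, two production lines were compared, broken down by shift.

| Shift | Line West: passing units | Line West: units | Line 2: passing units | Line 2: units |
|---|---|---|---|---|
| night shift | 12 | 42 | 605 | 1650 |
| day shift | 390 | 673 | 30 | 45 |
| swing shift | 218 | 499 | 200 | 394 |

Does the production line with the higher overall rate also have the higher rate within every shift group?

Night shift: Line West 12/42 = 28.6%, Line 2 605/1650 = 36.7% → Line 2
Day shift: Line West 390/673 = 57.9%, Line 2 30/45 = 66.7% → Line 2
Swing shift: Line West 218/499 = 43.7%, Line 2 200/394 = 50.8% → Line 2
Overall: Line West 620/1214 = 51.1%, Line 2 835/2089 = 40.0% → Line West
Line 2 wins each shift group but Line West wins overall — the comparison reverses. Line 2's units skew toward night shift, which has a lower base rate.

No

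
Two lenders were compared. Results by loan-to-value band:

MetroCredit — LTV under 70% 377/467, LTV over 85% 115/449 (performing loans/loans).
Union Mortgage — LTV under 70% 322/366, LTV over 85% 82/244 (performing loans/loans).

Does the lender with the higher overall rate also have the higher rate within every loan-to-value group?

LTV under 70%: MetroCredit 377/467 = 80.7%, Union Mortgage 322/366 = 88.0% → Union Mortgage
LTV over 85%: MetroCredit 115/449 = 25.6%, Union Mortgage 82/244 = 33.6% → Union Mortgage
Overall: MetroCredit 492/916 = 53.7%, Union Mortgage 404/610 = 66.2% → Union Mortgage
Union Mortgage wins overall and in every loan-to-value group — no reversal.

Yes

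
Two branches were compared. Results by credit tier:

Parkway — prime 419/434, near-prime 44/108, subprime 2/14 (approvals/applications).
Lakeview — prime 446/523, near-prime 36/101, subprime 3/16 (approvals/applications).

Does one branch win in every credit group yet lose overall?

Prime: Parkway 419/434 = 96.5%, Lakeview 446/523 = 85.3% → Parkway
Near-prime: Parkway 44/108 = 40.7%, Lakeview 36/101 = 35.6% → Parkway
Subprime: Parkway 2/14 = 14.3%, Lakeview 3/16 = 18.8% → Lakeview
Overall: Parkway 465/556 = 83.6%, Lakeview 485/640 = 75.8% → Parkway
Neither sweeps: Parkway wins 2 of 3 groups, Lakeview wins 1. Parkway wins overall but not every group — no Simpson reversal.

No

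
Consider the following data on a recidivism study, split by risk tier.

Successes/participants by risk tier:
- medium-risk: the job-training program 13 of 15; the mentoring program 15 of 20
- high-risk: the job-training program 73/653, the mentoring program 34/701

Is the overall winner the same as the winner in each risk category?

Medium-risk: the job-training program 13/15 = 86.7%, the mentoring program 15/20 = 75.0% → the job-training program
High-risk: the job-training program 73/653 = 11.2%, the mentoring program 34/701 = 4.9% → the job-training program
Overall: the job-training program 86/668 = 12.9%, the mentoring program 49/721 = 6.8% → the job-training program
The job-training program wins overall and in every risk group — no reversal.

Yes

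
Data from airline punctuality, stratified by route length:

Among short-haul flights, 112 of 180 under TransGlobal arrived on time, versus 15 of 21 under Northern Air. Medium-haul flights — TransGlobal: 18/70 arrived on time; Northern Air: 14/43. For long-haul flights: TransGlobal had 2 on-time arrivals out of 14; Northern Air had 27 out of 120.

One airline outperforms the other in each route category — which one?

Short-haul: TransGlobal 112/180 = 62.2%, Northern Air 15/21 = 71.4% → Northern Air
Medium-haul: TransGlobal 18/70 = 25.7%, Northern Air 14/43 = 32.6% → Northern Air
Long-haul: TransGlobal 2/14 = 14.3%, Northern Air 27/120 = 22.5% → Northern Air
Northern Air has the higher rate in all 3 groups.

Northern Air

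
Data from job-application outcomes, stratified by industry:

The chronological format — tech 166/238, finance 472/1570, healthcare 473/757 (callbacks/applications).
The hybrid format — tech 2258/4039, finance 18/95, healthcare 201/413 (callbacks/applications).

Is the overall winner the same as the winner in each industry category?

Tech: the chronological format 166/238 = 69.7%, the hybrid format 2258/4039 = 55.9% → the chronological format
Finance: the chronological format 472/1570 = 30.1%, the hybrid format 18/95 = 18.9% → the chronological format
Healthcare: the chronological format 473/757 = 62.5%, the hybrid format 201/413 = 48.7% → the chronological format
Overall: the chronological format 1111/2565 = 43.3%, the hybrid format 2477/4547 = 54.5% → the hybrid format
The chronological format wins each industry group but the hybrid format wins overall — the comparison reverses. The chronological format's applications skew toward finance, which has a lower base rate.

No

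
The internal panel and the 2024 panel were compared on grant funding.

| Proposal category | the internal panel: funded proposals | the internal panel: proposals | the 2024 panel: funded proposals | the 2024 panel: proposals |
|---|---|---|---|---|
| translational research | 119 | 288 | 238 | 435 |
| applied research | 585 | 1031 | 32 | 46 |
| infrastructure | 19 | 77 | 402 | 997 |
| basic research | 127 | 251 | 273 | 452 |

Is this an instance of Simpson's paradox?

Yes

Translational research: the internal panel 119/288 = 41.3%, the 2024 panel 238/435 = 54.7% → the 2024 panel
Applied research: the internal panel 585/1031 = 56.7%, the 2024 panel 32/46 = 69.6% → the 2024 panel
Infrastructure: the internal panel 19/77 = 24.7%, the 2024 panel 402/997 = 40.3% → the 2024 panel
Basic research: the internal panel 127/251 = 50.6%, the 2024 panel 273/452 = 60.4% → the 2024 panel
Overall: the internal panel 850/1647 = 51.6%, the 2024 panel 945/1930 = 49.0% → the internal panel
The 2024 panel wins each proposal group but the internal panel wins overall — the comparison reverses. The 2024 panel's proposals skew toward infrastructure, which has a lower base rate.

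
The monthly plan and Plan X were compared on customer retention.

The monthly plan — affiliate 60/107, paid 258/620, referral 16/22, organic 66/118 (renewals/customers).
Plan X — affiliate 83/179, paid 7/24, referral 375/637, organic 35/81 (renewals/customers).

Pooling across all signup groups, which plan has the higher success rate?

Plan X

Affiliate: the monthly plan 60/107 = 56.1%, Plan X 83/179 = 46.4% → the monthly plan
Paid: the monthly plan 258/620 = 41.6%, Plan X 7/24 = 29.2% → the monthly plan
Referral: the monthly plan 16/22 = 72.7%, Plan X 375/637 = 58.9% → the monthly plan
Organic: the monthly plan 66/118 = 55.9%, Plan X 35/81 = 43.2% → the monthly plan
Overall: the monthly plan 400/867 = 46.1%, Plan X 500/921 = 54.3% → Plan X
(The monthly plan wins every signup group but Plan X wins overall — the monthly plan's customers skew toward the low-rate paid group.)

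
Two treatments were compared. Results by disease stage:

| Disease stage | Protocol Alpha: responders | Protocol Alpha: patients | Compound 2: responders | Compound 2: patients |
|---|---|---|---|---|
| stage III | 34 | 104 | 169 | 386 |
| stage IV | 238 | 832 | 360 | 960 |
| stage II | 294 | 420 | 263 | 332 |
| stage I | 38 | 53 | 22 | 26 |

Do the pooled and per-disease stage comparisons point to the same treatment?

Stage III: Protocol Alpha 34/104 = 32.7%, Compound 2 169/386 = 43.8% → Compound 2
Stage IV: Protocol Alpha 238/832 = 28.6%, Compound 2 360/960 = 37.5% → Compound 2
Stage II: Protocol Alpha 294/420 = 70.0%, Compound 2 263/332 = 79.2% → Compound 2
Stage I: Protocol Alpha 38/53 = 71.7%, Compound 2 22/26 = 84.6% → Compound 2
Overall: Protocol Alpha 604/1409 = 42.9%, Compound 2 814/1704 = 47.8% → Compound 2
Compound 2 wins overall and in every disease group — no reversal.

Yes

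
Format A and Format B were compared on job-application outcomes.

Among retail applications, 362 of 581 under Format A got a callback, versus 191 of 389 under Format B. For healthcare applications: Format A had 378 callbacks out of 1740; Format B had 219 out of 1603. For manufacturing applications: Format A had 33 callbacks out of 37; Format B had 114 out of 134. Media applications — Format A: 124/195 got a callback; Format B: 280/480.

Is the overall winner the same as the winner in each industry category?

Retail: Format A 362/581 = 62.3%, Format B 191/389 = 49.1% → Format A
Healthcare: Format A 378/1740 = 21.7%, Format B 219/1603 = 13.7% → Format A
Manufacturing: Format A 33/37 = 89.2%, Format B 114/134 = 85.1% → Format A
Media: Format A 124/195 = 63.6%, Format B 280/480 = 58.3% → Format A
Overall: Format A 897/2553 = 35.1%, Format B 804/2606 = 30.9% → Format A
Format A wins overall and in every industry group — no reversal.

Yes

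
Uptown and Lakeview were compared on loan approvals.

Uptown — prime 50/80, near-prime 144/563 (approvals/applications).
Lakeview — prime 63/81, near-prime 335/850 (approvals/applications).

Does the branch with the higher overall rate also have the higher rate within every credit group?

Prime: Uptown 50/80 = 62.5%, Lakeview 63/81 = 77.8% → Lakeview
Near-prime: Uptown 144/563 = 25.6%, Lakeview 335/850 = 39.4% → Lakeview
Overall: Uptown 194/643 = 30.2%, Lakeview 398/931 = 42.7% → Lakeview
Lakeview wins overall and in every credit group — no reversal.

Yes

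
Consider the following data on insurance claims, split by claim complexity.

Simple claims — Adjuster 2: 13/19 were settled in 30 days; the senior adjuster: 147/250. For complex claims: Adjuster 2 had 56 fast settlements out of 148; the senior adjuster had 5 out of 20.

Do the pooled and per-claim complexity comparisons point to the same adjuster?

Simple: Adjuster 2 13/19 = 68.4%, the senior adjuster 147/250 = 58.8% → Adjuster 2
Complex: Adjuster 2 56/148 = 37.8%, the senior adjuster 5/20 = 25.0% → Adjuster 2
Overall: Adjuster 2 69/167 = 41.3%, the senior adjuster 152/270 = 56.3% → the senior adjuster
Adjuster 2 wins each claim group but the senior adjuster wins overall — the comparison reverses. Adjuster 2's claims skew toward complex, which has a lower base rate.

No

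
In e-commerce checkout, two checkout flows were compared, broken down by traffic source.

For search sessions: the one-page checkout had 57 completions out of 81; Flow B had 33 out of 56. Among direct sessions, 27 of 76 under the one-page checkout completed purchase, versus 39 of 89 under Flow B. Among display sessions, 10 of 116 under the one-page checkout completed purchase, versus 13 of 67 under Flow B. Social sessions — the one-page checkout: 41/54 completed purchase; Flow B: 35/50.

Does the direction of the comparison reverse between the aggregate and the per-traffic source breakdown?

Search: the one-page checkout 57/81 = 70.4%, Flow B 33/56 = 58.9% → the one-page checkout
Direct: the one-page checkout 27/76 = 35.5%, Flow B 39/89 = 43.8% → Flow B
Display: the one-page checkout 10/116 = 8.6%, Flow B 13/67 = 19.4% → Flow B
Social: the one-page checkout 41/54 = 75.9%, Flow B 35/50 = 70.0% → the one-page checkout
Overall: the one-page checkout 135/327 = 41.3%, Flow B 120/262 = 45.8% → Flow B
Neither sweeps: the one-page checkout wins 2 of 4 groups, Flow B wins 2. Flow B wins overall but not every group — no Simpson reversal.

No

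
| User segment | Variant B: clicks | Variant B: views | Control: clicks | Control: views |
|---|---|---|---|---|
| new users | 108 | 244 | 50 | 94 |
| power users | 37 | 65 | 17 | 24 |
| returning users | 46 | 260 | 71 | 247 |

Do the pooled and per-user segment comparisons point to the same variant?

Yes

New users: Variant B 108/244 = 44.3%, Control 50/94 = 53.2% → Control
Power users: Variant B 37/65 = 56.9%, Control 17/24 = 70.8% → Control
Returning users: Variant B 46/260 = 17.7%, Control 71/247 = 28.7% → Control
Overall: Variant B 191/569 = 33.6%, Control 138/365 = 37.8% → Control
Control wins overall and in every user group — no reversal.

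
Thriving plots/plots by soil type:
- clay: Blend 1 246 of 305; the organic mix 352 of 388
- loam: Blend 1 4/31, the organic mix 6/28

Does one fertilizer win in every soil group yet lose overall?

No

Clay: Blend 1 246/305 = 80.7%, the organic mix 352/388 = 90.7% → the organic mix
Loam: Blend 1 4/31 = 12.9%, the organic mix 6/28 = 21.4% → the organic mix
Overall: Blend 1 250/336 = 74.4%, the organic mix 358/416 = 86.1% → the organic mix
The organic mix wins overall and in every soil group — no reversal.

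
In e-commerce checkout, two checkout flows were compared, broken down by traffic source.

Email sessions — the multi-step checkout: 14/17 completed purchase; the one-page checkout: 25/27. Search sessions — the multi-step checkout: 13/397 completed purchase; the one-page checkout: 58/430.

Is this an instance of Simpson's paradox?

No

Email: the multi-step checkout 14/17 = 82.4%, the one-page checkout 25/27 = 92.6% → the one-page checkout
Search: the multi-step checkout 13/397 = 3.3%, the one-page checkout 58/430 = 13.5% → the one-page checkout
Overall: the multi-step checkout 27/414 = 6.5%, the one-page checkout 83/457 = 18.2% → the one-page checkout
The one-page checkout wins overall and in every traffic group — no reversal.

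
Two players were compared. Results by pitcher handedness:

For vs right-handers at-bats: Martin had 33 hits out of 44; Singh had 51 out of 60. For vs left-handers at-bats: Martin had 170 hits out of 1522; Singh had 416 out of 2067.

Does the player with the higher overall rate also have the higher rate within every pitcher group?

Yes

Vs right-handers: Martin 33/44 = 75.0%, Singh 51/60 = 85.0% → Singh
Vs left-handers: Martin 170/1522 = 11.2%, Singh 416/2067 = 20.1% → Singh
Overall: Martin 203/1566 = 13.0%, Singh 467/2127 = 22.0% → Singh
Singh wins overall and in every pitcher group — no reversal.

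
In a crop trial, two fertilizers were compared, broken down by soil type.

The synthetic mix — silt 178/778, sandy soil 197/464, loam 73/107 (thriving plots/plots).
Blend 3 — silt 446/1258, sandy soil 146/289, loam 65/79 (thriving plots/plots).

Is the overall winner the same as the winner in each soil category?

Yes

Silt: the synthetic mix 178/778 = 22.9%, Blend 3 446/1258 = 35.5% → Blend 3
Sandy soil: the synthetic mix 197/464 = 42.5%, Blend 3 146/289 = 50.5% → Blend 3
Loam: the synthetic mix 73/107 = 68.2%, Blend 3 65/79 = 82.3% → Blend 3
Overall: the synthetic mix 448/1349 = 33.2%, Blend 3 657/1626 = 40.4% → Blend 3
Blend 3 wins overall and in every soil group — no reversal.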